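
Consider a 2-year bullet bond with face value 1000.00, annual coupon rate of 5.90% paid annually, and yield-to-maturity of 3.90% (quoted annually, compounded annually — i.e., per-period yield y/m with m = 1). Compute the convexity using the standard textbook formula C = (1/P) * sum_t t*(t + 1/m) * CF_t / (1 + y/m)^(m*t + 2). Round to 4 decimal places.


Coupon per period c = face * coupon_rate / m = 59.000000
Periods per year m = 1; per-period yield y/m = 0.039000
Number of cashflows N = 2
Cashflows (t years, CF_t, discount factor 1/(1+y/m)^(m*t), PV):
  t = 1.0000: CF_t = 59.000000, DF = 0.962464, PV = 56.785371
  t = 2.0000: CF_t = 1059.000000, DF = 0.926337, PV = 980.990643
Price P = sum_t PV_t = 1037.776014
Convexity numerator sum_t t*(t + 1/m) * CF_t / (1+y/m)^(m*t + 2):
  t = 1.0000: term = 105.204754
  t = 2.0000: term = 5452.366242
Convexity = (1/P) * sum = 5557.570996 / 1037.776014 = 5.355270

Answer: Convexity = 5.3553


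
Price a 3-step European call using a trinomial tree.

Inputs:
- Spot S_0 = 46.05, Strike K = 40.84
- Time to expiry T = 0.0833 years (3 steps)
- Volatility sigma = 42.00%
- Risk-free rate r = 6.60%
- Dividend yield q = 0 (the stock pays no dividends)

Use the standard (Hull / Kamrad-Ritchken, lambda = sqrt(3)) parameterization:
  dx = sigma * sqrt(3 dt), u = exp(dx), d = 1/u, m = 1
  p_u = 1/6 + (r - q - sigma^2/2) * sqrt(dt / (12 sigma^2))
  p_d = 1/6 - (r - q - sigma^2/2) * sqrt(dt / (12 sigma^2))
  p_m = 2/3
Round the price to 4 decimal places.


dt = T/N = 0.027767; dx = sigma*sqrt(3*dt) = 0.121219
u = exp(dx) = 1.128872; d = 1/u = 0.885840
p_u = 0.164124, p_m = 0.666667, p_d = 0.169209
Discount per step: exp(-r*dt) = 0.998169
Stock lattice S(k, j) with j the centered position index:
  k=0: S(0,+0) = 46.0500
  k=1: S(1,-1) = 40.7929; S(1,+0) = 46.0500; S(1,+1) = 51.9846
  k=2: S(2,-2) = 36.1360; S(2,-1) = 40.7929; S(2,+0) = 46.0500; S(2,+1) = 51.9846; S(2,+2) = 58.6840
  k=3: S(3,-3) = 32.0107; S(3,-2) = 36.1360; S(3,-1) = 40.7929; S(3,+0) = 46.0500; S(3,+1) = 51.9846; S(3,+2) = 58.6840; S(3,+3) = 66.2467
Terminal payoffs V(N, j) = max(S_T - K, 0):
  V(3,-3) = 0.000000; V(3,-2) = 0.000000; V(3,-1) = 0.000000; V(3,+0) = 5.210000; V(3,+1) = 11.144576; V(3,+2) = 17.843956; V(3,+3) = 25.406702
Backward induction: V(k, j) = exp(-r*dt) * [p_u * V(k+1, j+1) + p_m * V(k+1, j) + p_d * V(k+1, j-1)]
  V(2,-2) = exp(-r*dt) * [p_u*0.000000 + p_m*0.000000 + p_d*0.000000] = 0.000000
  V(2,-1) = exp(-r*dt) * [p_u*5.210000 + p_m*0.000000 + p_d*0.000000] = 0.853521
  V(2,+0) = exp(-r*dt) * [p_u*11.144576 + p_m*5.210000 + p_d*0.000000] = 5.292718
  V(2,+1) = exp(-r*dt) * [p_u*17.843956 + p_m*11.144576 + p_d*5.210000] = 11.219341
  V(2,+2) = exp(-r*dt) * [p_u*25.406702 + p_m*17.843956 + p_d*11.144576] = 17.918720
  V(1,-1) = exp(-r*dt) * [p_u*5.292718 + p_m*0.853521 + p_d*0.000000] = 1.435044
  V(1,+0) = exp(-r*dt) * [p_u*11.219341 + p_m*5.292718 + p_d*0.853521] = 5.504171
  V(1,+1) = exp(-r*dt) * [p_u*17.918720 + p_m*11.219341 + p_d*5.292718] = 11.295313
  V(0,+0) = exp(-r*dt) * [p_u*11.295313 + p_m*5.504171 + p_d*1.435044] = 5.755545

Answer: Price = V(0,0) = 5.7555


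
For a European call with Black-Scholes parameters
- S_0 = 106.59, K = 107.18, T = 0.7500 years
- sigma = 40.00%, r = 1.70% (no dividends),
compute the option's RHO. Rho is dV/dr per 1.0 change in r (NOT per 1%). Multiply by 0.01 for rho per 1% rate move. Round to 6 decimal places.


Answer: Rho = 34.878591

Derivation:
d1 = 0.1940763930; d2 = -0.1523337685
phi(d1) = 0.3914993764; exp(-qT) = 1.0000000000; exp(-rT) = 0.9873309369
N(d2) = 0.4394618461
Rho = K*T*exp(-rT)*N(d2) = 107.1800 * 0.7500 * 0.9873309369 * 0.4394618461 = 34.878591


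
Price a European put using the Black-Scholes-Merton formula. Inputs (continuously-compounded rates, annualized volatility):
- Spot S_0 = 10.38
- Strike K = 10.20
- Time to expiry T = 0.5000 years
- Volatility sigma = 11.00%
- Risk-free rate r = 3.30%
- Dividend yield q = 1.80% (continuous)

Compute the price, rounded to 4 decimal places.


d1 = (ln(S/K) + (r - q + 0.5*sigma^2) * T) / (sigma * sqrt(T)) = 0.36021508
d2 = d1 - sigma * sqrt(T) = 0.28243333
exp(-rT) = 0.98363538; exp(-qT) = 0.99104038
P = K * exp(-rT) * N(-d2) - S_0 * exp(-qT) * N(-d1)
N(-d1) = 0.35934315; N(-d2) = 0.38880563
P = 10.2000 * 0.98363538 * 0.38880563 - 10.3800 * 0.99104038 * 0.35934315 = 0.2044

Answer: Price = 0.2044


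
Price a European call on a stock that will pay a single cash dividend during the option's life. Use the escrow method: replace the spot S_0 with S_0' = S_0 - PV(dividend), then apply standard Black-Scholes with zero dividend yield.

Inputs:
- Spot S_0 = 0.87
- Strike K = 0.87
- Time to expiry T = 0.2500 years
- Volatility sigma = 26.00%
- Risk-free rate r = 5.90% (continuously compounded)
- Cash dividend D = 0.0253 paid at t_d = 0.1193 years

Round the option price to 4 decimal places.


PV(D) = D * exp(-r * t_d) = 0.0253 * 0.99298601 = 0.02512255
S_0' = S_0 - PV(D) = 0.8700 - 0.02512255 = 0.84487745
d1 = (ln(S_0'/K) + (r + sigma^2/2)*T) / (sigma*sqrt(T)) = -0.04693554
d2 = d1 - sigma*sqrt(T) = -0.17693554
exp(-rT) = 0.98535825
N(d1) = 0.48128230; N(d2) = 0.42977951
C = S_0' * N(d1) - K * exp(-rT) * N(d2) = 0.84487745 * 0.48128230 - 0.8700 * 0.98535825 * 0.42977951 = 0.0382

Answer: Price = 0.0382


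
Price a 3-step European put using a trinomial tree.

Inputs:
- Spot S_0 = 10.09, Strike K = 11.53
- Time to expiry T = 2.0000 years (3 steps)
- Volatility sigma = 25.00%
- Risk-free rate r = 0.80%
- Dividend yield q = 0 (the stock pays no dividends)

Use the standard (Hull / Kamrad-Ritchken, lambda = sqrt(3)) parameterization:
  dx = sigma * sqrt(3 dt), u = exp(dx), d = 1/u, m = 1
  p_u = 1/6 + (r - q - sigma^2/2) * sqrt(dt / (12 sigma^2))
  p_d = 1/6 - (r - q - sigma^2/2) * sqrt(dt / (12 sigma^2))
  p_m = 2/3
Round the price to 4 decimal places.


Answer: Price = V(0,0) = 2.2540

Derivation:
dt = T/N = 0.666667; dx = sigma*sqrt(3*dt) = 0.353553
u = exp(dx) = 1.424119; d = 1/u = 0.702189
p_u = 0.144746, p_m = 0.666667, p_d = 0.188587
Discount per step: exp(-r*dt) = 0.994681
Stock lattice S(k, j) with j the centered position index:
  k=0: S(0,+0) = 10.0900
  k=1: S(1,-1) = 7.0851; S(1,+0) = 10.0900; S(1,+1) = 14.3694
  k=2: S(2,-2) = 4.9751; S(2,-1) = 7.0851; S(2,+0) = 10.0900; S(2,+1) = 14.3694; S(2,+2) = 20.4637
  k=3: S(3,-3) = 3.4934; S(3,-2) = 4.9751; S(3,-1) = 7.0851; S(3,+0) = 10.0900; S(3,+1) = 14.3694; S(3,+2) = 20.4637; S(3,+3) = 29.1427
Terminal payoffs V(N, j) = max(K - S_T, 0):
  V(3,-3) = 8.036568; V(3,-2) = 6.554937; V(3,-1) = 4.444918; V(3,+0) = 1.440000; V(3,+1) = 0.000000; V(3,+2) = 0.000000; V(3,+3) = 0.000000
Backward induction: V(k, j) = exp(-r*dt) * [p_u * V(k+1, j+1) + p_m * V(k+1, j) + p_d * V(k+1, j-1)]
  V(2,-2) = exp(-r*dt) * [p_u*4.444918 + p_m*6.554937 + p_d*8.036568] = 6.494207
  V(2,-1) = exp(-r*dt) * [p_u*1.440000 + p_m*4.444918 + p_d*6.554937] = 4.384443
  V(2,+0) = exp(-r*dt) * [p_u*0.000000 + p_m*1.440000 + p_d*4.444918] = 1.788688
  V(2,+1) = exp(-r*dt) * [p_u*0.000000 + p_m*0.000000 + p_d*1.440000] = 0.270121
  V(2,+2) = exp(-r*dt) * [p_u*0.000000 + p_m*0.000000 + p_d*0.000000] = 0.000000
  V(1,-1) = exp(-r*dt) * [p_u*1.788688 + p_m*4.384443 + p_d*6.494207] = 4.383152
  V(1,+0) = exp(-r*dt) * [p_u*0.270121 + p_m*1.788688 + p_d*4.384443] = 2.047458
  V(1,+1) = exp(-r*dt) * [p_u*0.000000 + p_m*0.270121 + p_d*1.788688] = 0.514652
  V(0,+0) = exp(-r*dt) * [p_u*0.514652 + p_m*2.047458 + p_d*4.383152] = 2.254018


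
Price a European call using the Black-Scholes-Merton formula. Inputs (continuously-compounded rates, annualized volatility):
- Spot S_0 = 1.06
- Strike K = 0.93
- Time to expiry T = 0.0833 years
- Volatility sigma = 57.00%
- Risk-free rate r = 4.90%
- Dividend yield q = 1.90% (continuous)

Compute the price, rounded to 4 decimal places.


Answer: Price = 0.1513

Derivation:
d1 = (ln(S/K) + (r - q + 0.5*sigma^2) * T) / (sigma * sqrt(T)) = 0.89276626
d2 = d1 - sigma * sqrt(T) = 0.72825434
exp(-rT) = 0.99592662; exp(-qT) = 0.99841855
C = S_0 * exp(-qT) * N(d1) - K * exp(-rT) * N(d2)
N(d1) = 0.81400882; N(d2) = 0.76677105
C = 1.0600 * 0.99841855 * 0.81400882 - 0.9300 * 0.99592662 * 0.76677105 = 0.1513


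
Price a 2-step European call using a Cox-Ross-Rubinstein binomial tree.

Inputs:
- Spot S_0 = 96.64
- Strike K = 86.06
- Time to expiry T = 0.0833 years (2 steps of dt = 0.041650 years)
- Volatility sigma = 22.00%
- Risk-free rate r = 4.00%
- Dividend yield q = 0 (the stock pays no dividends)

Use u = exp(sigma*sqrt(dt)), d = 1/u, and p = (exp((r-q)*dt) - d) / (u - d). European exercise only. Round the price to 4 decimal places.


dt = T/N = 0.041650
u = exp(sigma*sqrt(dt)) = 1.045922; d = 1/u = 0.956095
p = (exp((r-q)*dt) - d) / (u - d) = 0.507340
Discount per step: exp(-r*dt) = 0.998335
Stock lattice S(k, i) with i counting down-moves:
  k=0: S(0,0) = 96.6400
  k=1: S(1,0) = 101.0779; S(1,1) = 92.3970
  k=2: S(2,0) = 105.7195; S(2,1) = 96.6400; S(2,2) = 88.3403
Terminal payoffs V(N, i) = max(S_T - K, 0):
  V(2,0) = 19.659504; V(2,1) = 10.580000; V(2,2) = 2.280271
Backward induction: V(k, i) = exp(-r*dt) * [p * V(k+1, i) + (1-p) * V(k+1, i+1)].
  V(1,0) = exp(-r*dt) * [p*19.659504 + (1-p)*10.580000] = 15.161112
  V(1,1) = exp(-r*dt) * [p*10.580000 + (1-p)*2.280271] = 6.480247
  V(0,0) = exp(-r*dt) * [p*15.161112 + (1-p)*6.480247] = 10.866275

Answer: Price = V(0,0) = 10.8663


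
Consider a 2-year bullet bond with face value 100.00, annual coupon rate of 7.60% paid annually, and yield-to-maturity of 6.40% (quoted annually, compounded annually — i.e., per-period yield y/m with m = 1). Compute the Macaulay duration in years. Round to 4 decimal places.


Answer: Macaulay duration = 1.9301 years

Derivation:
Coupon per period c = face * coupon_rate / m = 7.600000
Periods per year m = 1; per-period yield y/m = 0.064000
Number of cashflows N = 2
Cashflows (t years, CF_t, discount factor 1/(1+y/m)^(m*t), PV):
  t = 1.0000: CF_t = 7.600000, DF = 0.939850, PV = 7.142857
  t = 2.0000: CF_t = 107.600000, DF = 0.883317, PV = 95.044943
Price P = sum_t PV_t = 102.187800
Macaulay numerator sum_t t * PV_t:
  t * PV_t at t = 1.0000: 7.142857
  t * PV_t at t = 2.0000: 190.089886
Macaulay duration D = (sum_t t * PV_t) / P = 197.232744 / 102.187800 = 1.930101


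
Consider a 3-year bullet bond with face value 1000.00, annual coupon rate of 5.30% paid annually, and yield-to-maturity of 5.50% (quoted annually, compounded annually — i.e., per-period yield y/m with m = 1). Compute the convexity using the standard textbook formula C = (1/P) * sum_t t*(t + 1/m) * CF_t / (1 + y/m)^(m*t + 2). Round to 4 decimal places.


Answer: Convexity = 10.0695

Derivation:
Coupon per period c = face * coupon_rate / m = 53.000000
Periods per year m = 1; per-period yield y/m = 0.055000
Number of cashflows N = 3
Cashflows (t years, CF_t, discount factor 1/(1+y/m)^(m*t), PV):
  t = 1.0000: CF_t = 53.000000, DF = 0.947867, PV = 50.236967
  t = 2.0000: CF_t = 53.000000, DF = 0.898452, PV = 47.617978
  t = 3.0000: CF_t = 1053.000000, DF = 0.851614, PV = 896.749188
Price P = sum_t PV_t = 994.604133
Convexity numerator sum_t t*(t + 1/m) * CF_t / (1+y/m)^(m*t + 2):
  t = 1.0000: term = 90.271048
  t = 2.0000: term = 256.694924
  t = 3.0000: term = 9668.237695
Convexity = (1/P) * sum = 10015.203668 / 994.604133 = 10.069538


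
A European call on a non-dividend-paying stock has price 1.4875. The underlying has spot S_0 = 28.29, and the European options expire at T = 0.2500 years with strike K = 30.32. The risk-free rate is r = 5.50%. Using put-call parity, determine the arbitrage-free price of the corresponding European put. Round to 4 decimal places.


Answer: Put price = 3.1035

Derivation:
Put-call parity: C - P = S_0 * exp(-qT) - K * exp(-rT).
S_0 * exp(-qT) = 28.2900 * 1.00000000 = 28.29000000
K * exp(-rT) = 30.3200 * 0.98634410 = 29.90595310
P = C - S*exp(-qT) + K*exp(-rT)
P = 1.4875 - 28.29000000 + 29.90595310 = 3.1035


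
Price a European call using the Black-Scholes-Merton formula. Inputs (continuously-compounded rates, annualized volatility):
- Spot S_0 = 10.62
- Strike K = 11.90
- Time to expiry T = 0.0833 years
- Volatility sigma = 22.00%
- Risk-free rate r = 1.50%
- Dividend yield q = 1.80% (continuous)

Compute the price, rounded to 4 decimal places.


Answer: Price = 0.0103

Derivation:
d1 = (ln(S/K) + (r - q + 0.5*sigma^2) * T) / (sigma * sqrt(T)) = -1.76442186
d2 = d1 - sigma * sqrt(T) = -1.82791768
exp(-rT) = 0.99875128; exp(-qT) = 0.99850172
C = S_0 * exp(-qT) * N(d1) - K * exp(-rT) * N(d2)
N(d1) = 0.03883049; N(d2) = 0.03378095
C = 10.6200 * 0.99850172 * 0.03883049 - 11.9000 * 0.99875128 * 0.03378095 = 0.0103


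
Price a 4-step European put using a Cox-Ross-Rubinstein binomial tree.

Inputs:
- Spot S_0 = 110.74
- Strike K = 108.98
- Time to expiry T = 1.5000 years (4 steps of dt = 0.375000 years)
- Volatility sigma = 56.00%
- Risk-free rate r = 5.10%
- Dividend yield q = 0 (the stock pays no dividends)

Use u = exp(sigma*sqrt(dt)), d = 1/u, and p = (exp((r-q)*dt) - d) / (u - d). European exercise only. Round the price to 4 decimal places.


Answer: Price = V(0,0) = 22.3338

Derivation:
dt = T/N = 0.375000
u = exp(sigma*sqrt(dt)) = 1.409068; d = 1/u = 0.709689
p = (exp((r-q)*dt) - d) / (u - d) = 0.442707
Discount per step: exp(-r*dt) = 0.981057
Stock lattice S(k, i) with i counting down-moves:
  k=0: S(0,0) = 110.7400
  k=1: S(1,0) = 156.0402; S(1,1) = 78.5909
  k=2: S(2,0) = 219.8713; S(2,1) = 110.7400; S(2,2) = 55.7751
  k=3: S(3,0) = 309.8136; S(3,1) = 156.0402; S(3,2) = 78.5909; S(3,3) = 39.5830
  k=4: S(4,0) = 436.5485; S(4,1) = 219.8713; S(4,2) = 110.7400; S(4,3) = 55.7751; S(4,4) = 28.0916
Terminal payoffs V(N, i) = max(K - S_T, 0):
  V(4,0) = 0.000000; V(4,1) = 0.000000; V(4,2) = 0.000000; V(4,3) = 53.204875; V(4,4) = 80.888393
Backward induction: V(k, i) = exp(-r*dt) * [p * V(k+1, i) + (1-p) * V(k+1, i+1)].
  V(3,0) = exp(-r*dt) * [p*0.000000 + (1-p)*0.000000] = 0.000000
  V(3,1) = exp(-r*dt) * [p*0.000000 + (1-p)*0.000000] = 0.000000
  V(3,2) = exp(-r*dt) * [p*0.000000 + (1-p)*53.204875] = 29.089017
  V(3,3) = exp(-r*dt) * [p*53.204875 + (1-p)*80.888393] = 67.332574
  V(2,0) = exp(-r*dt) * [p*0.000000 + (1-p)*0.000000] = 0.000000
  V(2,1) = exp(-r*dt) * [p*0.000000 + (1-p)*29.089017] = 15.904011
  V(2,2) = exp(-r*dt) * [p*29.089017 + (1-p)*67.332574] = 49.447102
  V(1,0) = exp(-r*dt) * [p*0.000000 + (1-p)*15.904011] = 8.695294
  V(1,1) = exp(-r*dt) * [p*15.904011 + (1-p)*49.447102] = 33.941950
  V(0,0) = exp(-r*dt) * [p*8.695294 + (1-p)*33.941950] = 22.333830


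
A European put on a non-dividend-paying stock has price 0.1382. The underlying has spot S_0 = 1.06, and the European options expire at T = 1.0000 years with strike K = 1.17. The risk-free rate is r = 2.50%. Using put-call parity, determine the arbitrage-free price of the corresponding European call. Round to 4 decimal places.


Put-call parity: C - P = S_0 * exp(-qT) - K * exp(-rT).
S_0 * exp(-qT) = 1.0600 * 1.00000000 = 1.06000000
K * exp(-rT) = 1.1700 * 0.97530991 = 1.14111260
C = P + S*exp(-qT) - K*exp(-rT)
C = 0.1382 + 1.06000000 - 1.14111260 = 0.0571

Answer: Call price = 0.0571


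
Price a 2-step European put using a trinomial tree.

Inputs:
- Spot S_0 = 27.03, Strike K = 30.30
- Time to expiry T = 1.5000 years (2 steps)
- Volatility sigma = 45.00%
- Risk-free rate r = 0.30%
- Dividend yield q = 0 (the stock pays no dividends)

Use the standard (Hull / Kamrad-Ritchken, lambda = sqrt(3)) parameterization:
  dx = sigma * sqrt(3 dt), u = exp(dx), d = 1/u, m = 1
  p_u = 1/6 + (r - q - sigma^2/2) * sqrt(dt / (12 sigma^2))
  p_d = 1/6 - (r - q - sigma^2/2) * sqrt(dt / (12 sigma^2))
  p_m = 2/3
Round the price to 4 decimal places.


dt = T/N = 0.750000; dx = sigma*sqrt(3*dt) = 0.675000
u = exp(dx) = 1.964033; d = 1/u = 0.509156
p_u = 0.112083, p_m = 0.666667, p_d = 0.221250
Discount per step: exp(-r*dt) = 0.997753
Stock lattice S(k, j) with j the centered position index:
  k=0: S(0,+0) = 27.0300
  k=1: S(1,-1) = 13.7625; S(1,+0) = 27.0300; S(1,+1) = 53.0878
  k=2: S(2,-2) = 7.0073; S(2,-1) = 13.7625; S(2,+0) = 27.0300; S(2,+1) = 53.0878; S(2,+2) = 104.2662
Terminal payoffs V(N, j) = max(K - S_T, 0):
  V(2,-2) = 23.292736; V(2,-1) = 16.537502; V(2,+0) = 3.270000; V(2,+1) = 0.000000; V(2,+2) = 0.000000
Backward induction: V(k, j) = exp(-r*dt) * [p_u * V(k+1, j+1) + p_m * V(k+1, j) + p_d * V(k+1, j-1)]
  V(1,-1) = exp(-r*dt) * [p_u*3.270000 + p_m*16.537502 + p_d*23.292736] = 16.507847
  V(1,+0) = exp(-r*dt) * [p_u*0.000000 + p_m*3.270000 + p_d*16.537502] = 5.825800
  V(1,+1) = exp(-r*dt) * [p_u*0.000000 + p_m*0.000000 + p_d*3.270000] = 0.721861
  V(0,+0) = exp(-r*dt) * [p_u*0.721861 + p_m*5.825800 + p_d*16.507847] = 7.600017

Answer: Price = V(0,0) = 7.6000


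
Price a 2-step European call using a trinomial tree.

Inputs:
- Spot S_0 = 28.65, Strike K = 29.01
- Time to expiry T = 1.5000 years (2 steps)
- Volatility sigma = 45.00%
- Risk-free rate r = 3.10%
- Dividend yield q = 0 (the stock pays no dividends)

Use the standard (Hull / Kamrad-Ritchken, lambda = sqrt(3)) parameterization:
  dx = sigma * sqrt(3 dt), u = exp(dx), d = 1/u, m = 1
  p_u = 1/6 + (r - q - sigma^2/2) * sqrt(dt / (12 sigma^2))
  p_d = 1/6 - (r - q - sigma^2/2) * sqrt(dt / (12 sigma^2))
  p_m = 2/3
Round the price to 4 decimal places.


Answer: Price = V(0,0) = 5.6959

Derivation:
dt = T/N = 0.750000; dx = sigma*sqrt(3*dt) = 0.675000
u = exp(dx) = 1.964033; d = 1/u = 0.509156
p_u = 0.127639, p_m = 0.666667, p_d = 0.205694
Discount per step: exp(-r*dt) = 0.977018
Stock lattice S(k, j) with j the centered position index:
  k=0: S(0,+0) = 28.6500
  k=1: S(1,-1) = 14.5873; S(1,+0) = 28.6500; S(1,+1) = 56.2695
  k=2: S(2,-2) = 7.4272; S(2,-1) = 14.5873; S(2,+0) = 28.6500; S(2,+1) = 56.2695; S(2,+2) = 110.5152
Terminal payoffs V(N, j) = max(S_T - K, 0):
  V(2,-2) = 0.000000; V(2,-1) = 0.000000; V(2,+0) = 0.000000; V(2,+1) = 27.259545; V(2,+2) = 81.505241
Backward induction: V(k, j) = exp(-r*dt) * [p_u * V(k+1, j+1) + p_m * V(k+1, j) + p_d * V(k+1, j-1)]
  V(1,-1) = exp(-r*dt) * [p_u*0.000000 + p_m*0.000000 + p_d*0.000000] = 0.000000
  V(1,+0) = exp(-r*dt) * [p_u*27.259545 + p_m*0.000000 + p_d*0.000000] = 3.399416
  V(1,+1) = exp(-r*dt) * [p_u*81.505241 + p_m*27.259545 + p_d*0.000000] = 27.919534
  V(0,+0) = exp(-r*dt) * [p_u*27.919534 + p_m*3.399416 + p_d*0.000000] = 5.695914


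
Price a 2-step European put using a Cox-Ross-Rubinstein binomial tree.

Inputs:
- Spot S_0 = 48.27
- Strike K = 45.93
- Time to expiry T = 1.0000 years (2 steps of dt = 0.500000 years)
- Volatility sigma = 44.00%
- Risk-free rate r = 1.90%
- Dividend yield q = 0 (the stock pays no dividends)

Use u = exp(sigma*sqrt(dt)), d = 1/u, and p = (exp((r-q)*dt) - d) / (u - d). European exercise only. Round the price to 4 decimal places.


dt = T/N = 0.500000
u = exp(sigma*sqrt(dt)) = 1.364963; d = 1/u = 0.732621
p = (exp((r-q)*dt) - d) / (u - d) = 0.437935
Discount per step: exp(-r*dt) = 0.990545
Stock lattice S(k, i) with i counting down-moves:
  k=0: S(0,0) = 48.2700
  k=1: S(1,0) = 65.8867; S(1,1) = 35.3636
  k=2: S(2,0) = 89.9329; S(2,1) = 48.2700; S(2,2) = 25.9081
Terminal payoffs V(N, i) = max(K - S_T, 0):
  V(2,0) = 0.000000; V(2,1) = 0.000000; V(2,2) = 20.021884
Backward induction: V(k, i) = exp(-r*dt) * [p * V(k+1, i) + (1-p) * V(k+1, i+1)].
  V(1,0) = exp(-r*dt) * [p*0.000000 + (1-p)*0.000000] = 0.000000
  V(1,1) = exp(-r*dt) * [p*0.000000 + (1-p)*20.021884] = 11.147201
  V(0,0) = exp(-r*dt) * [p*0.000000 + (1-p)*11.147201] = 6.206214

Answer: Price = V(0,0) = 6.2062


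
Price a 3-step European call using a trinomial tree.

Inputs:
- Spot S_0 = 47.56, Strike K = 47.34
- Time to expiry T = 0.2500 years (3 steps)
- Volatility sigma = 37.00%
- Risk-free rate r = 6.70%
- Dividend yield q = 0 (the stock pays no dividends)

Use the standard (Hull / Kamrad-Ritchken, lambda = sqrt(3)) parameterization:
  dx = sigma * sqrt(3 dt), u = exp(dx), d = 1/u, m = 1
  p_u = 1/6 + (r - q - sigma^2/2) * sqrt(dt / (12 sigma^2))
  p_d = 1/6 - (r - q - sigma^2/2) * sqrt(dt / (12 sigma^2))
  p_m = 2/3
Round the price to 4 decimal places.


dt = T/N = 0.083333; dx = sigma*sqrt(3*dt) = 0.185000
u = exp(dx) = 1.203218; d = 1/u = 0.831104
p_u = 0.166340, p_m = 0.666667, p_d = 0.166993
Discount per step: exp(-r*dt) = 0.994432
Stock lattice S(k, j) with j the centered position index:
  k=0: S(0,+0) = 47.5600
  k=1: S(1,-1) = 39.5273; S(1,+0) = 47.5600; S(1,+1) = 57.2251
  k=2: S(2,-2) = 32.8513; S(2,-1) = 39.5273; S(2,+0) = 47.5600; S(2,+1) = 57.2251; S(2,+2) = 68.8543
  k=3: S(3,-3) = 27.3029; S(3,-2) = 32.8513; S(3,-1) = 39.5273; S(3,+0) = 47.5600; S(3,+1) = 57.2251; S(3,+2) = 68.8543; S(3,+3) = 82.8467
Terminal payoffs V(N, j) = max(S_T - K, 0):
  V(3,-3) = 0.000000; V(3,-2) = 0.000000; V(3,-1) = 0.000000; V(3,+0) = 0.220000; V(3,+1) = 9.885069; V(3,+2) = 21.514258; V(3,+3) = 35.506713
Backward induction: V(k, j) = exp(-r*dt) * [p_u * V(k+1, j+1) + p_m * V(k+1, j) + p_d * V(k+1, j-1)]
  V(2,-2) = exp(-r*dt) * [p_u*0.000000 + p_m*0.000000 + p_d*0.000000] = 0.000000
  V(2,-1) = exp(-r*dt) * [p_u*0.220000 + p_m*0.000000 + p_d*0.000000] = 0.036391
  V(2,+0) = exp(-r*dt) * [p_u*9.885069 + p_m*0.220000 + p_d*0.000000] = 1.780978
  V(2,+1) = exp(-r*dt) * [p_u*21.514258 + p_m*9.885069 + p_d*0.220000] = 10.148646
  V(2,+2) = exp(-r*dt) * [p_u*35.506713 + p_m*21.514258 + p_d*9.885069] = 21.777835
  V(1,-1) = exp(-r*dt) * [p_u*1.780978 + p_m*0.036391 + p_d*0.000000] = 0.318724
  V(1,+0) = exp(-r*dt) * [p_u*10.148646 + p_m*1.780978 + p_d*0.036391] = 2.865479
  V(1,+1) = exp(-r*dt) * [p_u*21.777835 + p_m*10.148646 + p_d*1.780978] = 10.626207
  V(0,+0) = exp(-r*dt) * [p_u*10.626207 + p_m*2.865479 + p_d*0.318724] = 3.710334

Answer: Price = V(0,0) = 3.7103


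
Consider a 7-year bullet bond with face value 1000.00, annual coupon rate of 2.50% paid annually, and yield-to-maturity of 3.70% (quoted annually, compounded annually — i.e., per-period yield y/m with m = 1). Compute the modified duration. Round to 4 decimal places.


Coupon per period c = face * coupon_rate / m = 25.000000
Periods per year m = 1; per-period yield y/m = 0.037000
Number of cashflows N = 7
Cashflows (t years, CF_t, discount factor 1/(1+y/m)^(m*t), PV):
  t = 1.0000: CF_t = 25.000000, DF = 0.964320, PV = 24.108004
  t = 2.0000: CF_t = 25.000000, DF = 0.929913, PV = 23.247834
  t = 3.0000: CF_t = 25.000000, DF = 0.896734, PV = 22.418355
  t = 4.0000: CF_t = 25.000000, DF = 0.864739, PV = 21.618471
  t = 5.0000: CF_t = 25.000000, DF = 0.833885, PV = 20.847128
  t = 6.0000: CF_t = 25.000000, DF = 0.804132, PV = 20.103305
  t = 7.0000: CF_t = 1025.000000, DF = 0.775441, PV = 794.826925
Price P = sum_t PV_t = 927.170022
First compute Macaulay numerator sum_t t * PV_t:
  t * PV_t at t = 1.0000: 24.108004
  t * PV_t at t = 2.0000: 46.495668
  t * PV_t at t = 3.0000: 67.255065
  t * PV_t at t = 4.0000: 86.473886
  t * PV_t at t = 5.0000: 104.235639
  t * PV_t at t = 6.0000: 120.619832
  t * PV_t at t = 7.0000: 5563.788477
Macaulay duration D = 6012.976570 / 927.170022 = 6.485301
Modified duration = D / (1 + y/m) = 6.485301 / (1 + 0.037000) = 6.253906

Answer: Modified duration = 6.2539


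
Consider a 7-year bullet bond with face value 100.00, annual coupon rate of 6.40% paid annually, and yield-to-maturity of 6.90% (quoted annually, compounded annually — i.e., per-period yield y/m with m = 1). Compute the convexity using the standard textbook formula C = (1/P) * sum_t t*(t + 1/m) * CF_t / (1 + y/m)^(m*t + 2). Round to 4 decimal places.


Answer: Convexity = 38.3058

Derivation:
Coupon per period c = face * coupon_rate / m = 6.400000
Periods per year m = 1; per-period yield y/m = 0.069000
Number of cashflows N = 7
Cashflows (t years, CF_t, discount factor 1/(1+y/m)^(m*t), PV):
  t = 1.0000: CF_t = 6.400000, DF = 0.935454, PV = 5.986904
  t = 2.0000: CF_t = 6.400000, DF = 0.875074, PV = 5.600471
  t = 3.0000: CF_t = 6.400000, DF = 0.818591, PV = 5.238981
  t = 4.0000: CF_t = 6.400000, DF = 0.765754, PV = 4.900825
  t = 5.0000: CF_t = 6.400000, DF = 0.716327, PV = 4.584494
  t = 6.0000: CF_t = 6.400000, DF = 0.670091, PV = 4.288582
  t = 7.0000: CF_t = 106.400000, DF = 0.626839, PV = 66.695678
Price P = sum_t PV_t = 97.295935
Convexity numerator sum_t t*(t + 1/m) * CF_t / (1+y/m)^(m*t + 2):
  t = 1.0000: term = 10.477963
  t = 2.0000: term = 29.404947
  t = 3.0000: term = 55.013933
  t = 4.0000: term = 85.771645
  t = 5.0000: term = 120.353103
  t = 6.0000: term = 157.618657
  t = 7.0000: term = 3268.363171
Convexity = (1/P) * sum = 3727.003419 / 97.295935 = 38.305849


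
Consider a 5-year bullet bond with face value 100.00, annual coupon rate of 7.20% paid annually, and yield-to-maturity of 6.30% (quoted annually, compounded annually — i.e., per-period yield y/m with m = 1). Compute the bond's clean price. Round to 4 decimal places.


Answer: Price = 103.7604

Derivation:
Coupon per period c = face * coupon_rate / m = 7.200000
Periods per year m = 1; per-period yield y/m = 0.063000
Number of cashflows N = 5
Cashflows (t years, CF_t, discount factor 1/(1+y/m)^(m*t), PV):
  t = 1.0000: CF_t = 7.200000, DF = 0.940734, PV = 6.773283
  t = 2.0000: CF_t = 7.200000, DF = 0.884980, PV = 6.371856
  t = 3.0000: CF_t = 7.200000, DF = 0.832531, PV = 5.994220
  t = 4.0000: CF_t = 7.200000, DF = 0.783190, PV = 5.638966
  t = 5.0000: CF_t = 107.200000, DF = 0.736773, PV = 78.982061
Price P = sum_t PV_t = 103.760386


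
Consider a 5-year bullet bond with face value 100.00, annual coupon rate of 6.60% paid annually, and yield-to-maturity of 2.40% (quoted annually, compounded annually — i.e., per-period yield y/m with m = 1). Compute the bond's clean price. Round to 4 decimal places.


Answer: Price = 119.5688

Derivation:
Coupon per period c = face * coupon_rate / m = 6.600000
Periods per year m = 1; per-period yield y/m = 0.024000
Number of cashflows N = 5
Cashflows (t years, CF_t, discount factor 1/(1+y/m)^(m*t), PV):
  t = 1.0000: CF_t = 6.600000, DF = 0.976562, PV = 6.445313
  t = 2.0000: CF_t = 6.600000, DF = 0.953674, PV = 6.294250
  t = 3.0000: CF_t = 6.600000, DF = 0.931323, PV = 6.146729
  t = 4.0000: CF_t = 6.600000, DF = 0.909495, PV = 6.002665
  t = 5.0000: CF_t = 106.600000, DF = 0.888178, PV = 94.679820
Price P = sum_t PV_t = 119.568777


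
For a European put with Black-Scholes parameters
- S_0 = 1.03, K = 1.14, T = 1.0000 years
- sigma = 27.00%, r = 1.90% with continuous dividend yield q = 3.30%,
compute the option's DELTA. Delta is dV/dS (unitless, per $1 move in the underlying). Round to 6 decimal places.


d1 = -0.2926646673; d2 = -0.5626646673
phi(d1) = 0.3822177384; exp(-qT) = 0.9675385596; exp(-rT) = 0.9811793622
N(-d1) = 0.6151107603
Delta = -exp(-qT) * N(-d1) = -0.9675385596 * 0.6151107603 = -0.595143

Answer: Delta = -0.595143


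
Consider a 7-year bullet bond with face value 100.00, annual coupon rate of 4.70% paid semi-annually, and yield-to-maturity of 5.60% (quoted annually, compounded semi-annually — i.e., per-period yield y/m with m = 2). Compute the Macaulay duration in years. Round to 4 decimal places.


Coupon per period c = face * coupon_rate / m = 2.350000
Periods per year m = 2; per-period yield y/m = 0.028000
Number of cashflows N = 14
Cashflows (t years, CF_t, discount factor 1/(1+y/m)^(m*t), PV):
  t = 0.5000: CF_t = 2.350000, DF = 0.972763, PV = 2.285992
  t = 1.0000: CF_t = 2.350000, DF = 0.946267, PV = 2.223728
  t = 1.5000: CF_t = 2.350000, DF = 0.920493, PV = 2.163159
  t = 2.0000: CF_t = 2.350000, DF = 0.895422, PV = 2.104241
  t = 2.5000: CF_t = 2.350000, DF = 0.871033, PV = 2.046927
  t = 3.0000: CF_t = 2.350000, DF = 0.847308, PV = 1.991174
  t = 3.5000: CF_t = 2.350000, DF = 0.824230, PV = 1.936940
  t = 4.0000: CF_t = 2.350000, DF = 0.801780, PV = 1.884182
  t = 4.5000: CF_t = 2.350000, DF = 0.779941, PV = 1.832862
  t = 5.0000: CF_t = 2.350000, DF = 0.758698, PV = 1.782940
  t = 5.5000: CF_t = 2.350000, DF = 0.738033, PV = 1.734377
  t = 6.0000: CF_t = 2.350000, DF = 0.717931, PV = 1.687138
  t = 6.5000: CF_t = 2.350000, DF = 0.698376, PV = 1.641184
  t = 7.0000: CF_t = 102.350000, DF = 0.679354, PV = 69.531923
Price P = sum_t PV_t = 94.846767
Macaulay numerator sum_t t * PV_t:
  t * PV_t at t = 0.5000: 1.142996
  t * PV_t at t = 1.0000: 2.223728
  t * PV_t at t = 1.5000: 3.244739
  t * PV_t at t = 2.0000: 4.208481
  t * PV_t at t = 2.5000: 5.117317
  t * PV_t at t = 3.0000: 5.973521
  t * PV_t at t = 3.5000: 6.779288
  t * PV_t at t = 4.0000: 7.536730
  t * PV_t at t = 4.5000: 8.247880
  t * PV_t at t = 5.0000: 8.914700
  t * PV_t at t = 5.5000: 9.539076
  t * PV_t at t = 6.0000: 10.122825
  t * PV_t at t = 6.5000: 10.667698
  t * PV_t at t = 7.0000: 486.723462
Macaulay duration D = (sum_t t * PV_t) / P = 570.442442 / 94.846767 = 6.014358

Answer: Macaulay duration = 6.0144 years


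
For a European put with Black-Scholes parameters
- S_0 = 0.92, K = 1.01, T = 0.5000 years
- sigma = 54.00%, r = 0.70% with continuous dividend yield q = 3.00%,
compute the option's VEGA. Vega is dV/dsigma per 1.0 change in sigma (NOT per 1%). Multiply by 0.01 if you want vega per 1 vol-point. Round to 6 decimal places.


Answer: Vega = 0.254771

Derivation:
d1 = -0.0836270043; d2 = -0.4654646662
phi(d1) = 0.3975497199; exp(-qT) = 0.9851119396; exp(-rT) = 0.9965061179
Vega = S * exp(-qT) * phi(d1) * sqrt(T) = 0.9200 * 0.9851119396 * 0.3975497199 * 0.7071067812 = 0.254771


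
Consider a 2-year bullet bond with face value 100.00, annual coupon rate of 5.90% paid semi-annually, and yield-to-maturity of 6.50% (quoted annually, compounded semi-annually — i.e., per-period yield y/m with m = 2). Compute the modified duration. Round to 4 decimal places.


Answer: Modified duration = 1.8548

Derivation:
Coupon per period c = face * coupon_rate / m = 2.950000
Periods per year m = 2; per-period yield y/m = 0.032500
Number of cashflows N = 4
Cashflows (t years, CF_t, discount factor 1/(1+y/m)^(m*t), PV):
  t = 0.5000: CF_t = 2.950000, DF = 0.968523, PV = 2.857143
  t = 1.0000: CF_t = 2.950000, DF = 0.938037, PV = 2.767209
  t = 1.5000: CF_t = 2.950000, DF = 0.908510, PV = 2.680105
  t = 2.0000: CF_t = 102.950000, DF = 0.879913, PV = 90.587048
Price P = sum_t PV_t = 98.891505
First compute Macaulay numerator sum_t t * PV_t:
  t * PV_t at t = 0.5000: 1.428571
  t * PV_t at t = 1.0000: 2.767209
  t * PV_t at t = 1.5000: 4.020158
  t * PV_t at t = 2.0000: 181.174097
Macaulay duration D = 189.390035 / 98.891505 = 1.915129
Modified duration = D / (1 + y/m) = 1.915129 / (1 + 0.032500) = 1.854847


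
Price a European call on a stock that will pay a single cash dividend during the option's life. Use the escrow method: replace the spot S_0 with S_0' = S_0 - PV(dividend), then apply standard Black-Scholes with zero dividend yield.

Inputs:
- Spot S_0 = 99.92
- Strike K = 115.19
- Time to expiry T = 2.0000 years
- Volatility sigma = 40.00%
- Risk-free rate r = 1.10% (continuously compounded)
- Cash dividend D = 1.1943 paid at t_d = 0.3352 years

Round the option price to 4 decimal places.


PV(D) = D * exp(-r * t_d) = 1.1943 * 0.99631959 = 1.18990449
S_0' = S_0 - PV(D) = 99.9200 - 1.18990449 = 98.73009551
d1 = (ln(S_0'/K) + (r + sigma^2/2)*T) / (sigma*sqrt(T)) = 0.04915608
d2 = d1 - sigma*sqrt(T) = -0.51652934
exp(-rT) = 0.97824024
N(d1) = 0.51960255; N(d2) = 0.30274238
C = S_0' * N(d1) - K * exp(-rT) * N(d2) = 98.73009551 * 0.51960255 - 115.1900 * 0.97824024 * 0.30274238 = 17.1863

Answer: Price = 17.1863


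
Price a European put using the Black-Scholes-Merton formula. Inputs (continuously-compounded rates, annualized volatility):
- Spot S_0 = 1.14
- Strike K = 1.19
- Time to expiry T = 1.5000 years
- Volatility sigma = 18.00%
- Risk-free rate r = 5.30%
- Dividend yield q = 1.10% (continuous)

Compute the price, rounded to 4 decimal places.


d1 = (ln(S/K) + (r - q + 0.5*sigma^2) * T) / (sigma * sqrt(T)) = 0.20128888
d2 = d1 - sigma * sqrt(T) = -0.01916519
exp(-rT) = 0.92357802; exp(-qT) = 0.98363538
P = K * exp(-rT) * N(-d2) - S_0 * exp(-qT) * N(-d1)
N(-d1) = 0.42023635; N(-d2) = 0.50764534
P = 1.1900 * 0.92357802 * 0.50764534 - 1.1400 * 0.98363538 * 0.42023635 = 0.0867

Answer: Price = 0.0867


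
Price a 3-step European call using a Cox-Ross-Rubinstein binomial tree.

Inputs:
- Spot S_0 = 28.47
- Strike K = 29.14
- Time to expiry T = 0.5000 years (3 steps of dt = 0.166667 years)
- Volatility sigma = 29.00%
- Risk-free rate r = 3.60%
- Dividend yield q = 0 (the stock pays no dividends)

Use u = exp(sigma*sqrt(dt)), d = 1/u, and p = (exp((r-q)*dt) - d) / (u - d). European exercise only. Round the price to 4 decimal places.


Answer: Price = V(0,0) = 2.4350

Derivation:
dt = T/N = 0.166667
u = exp(sigma*sqrt(dt)) = 1.125685; d = 1/u = 0.888348
p = (exp((r-q)*dt) - d) / (u - d) = 0.495793
Discount per step: exp(-r*dt) = 0.994018
Stock lattice S(k, i) with i counting down-moves:
  k=0: S(0,0) = 28.4700
  k=1: S(1,0) = 32.0483; S(1,1) = 25.2913
  k=2: S(2,0) = 36.0763; S(2,1) = 28.4700; S(2,2) = 22.4674
  k=3: S(3,0) = 40.6105; S(3,1) = 32.0483; S(3,2) = 25.2913; S(3,3) = 19.9589
Terminal payoffs V(N, i) = max(S_T - K, 0):
  V(3,0) = 11.470511; V(3,1) = 2.908260; V(3,2) = 0.000000; V(3,3) = 0.000000
Backward induction: V(k, i) = exp(-r*dt) * [p * V(k+1, i) + (1-p) * V(k+1, i+1)].
  V(2,0) = exp(-r*dt) * [p*11.470511 + (1-p)*2.908260] = 7.110572
  V(2,1) = exp(-r*dt) * [p*2.908260 + (1-p)*0.000000] = 1.433270
  V(2,2) = exp(-r*dt) * [p*0.000000 + (1-p)*0.000000] = 0.000000
  V(1,0) = exp(-r*dt) * [p*7.110572 + (1-p)*1.433270] = 4.222624
  V(1,1) = exp(-r*dt) * [p*1.433270 + (1-p)*0.000000] = 0.706354
  V(0,0) = exp(-r*dt) * [p*4.222624 + (1-p)*0.706354] = 2.435042


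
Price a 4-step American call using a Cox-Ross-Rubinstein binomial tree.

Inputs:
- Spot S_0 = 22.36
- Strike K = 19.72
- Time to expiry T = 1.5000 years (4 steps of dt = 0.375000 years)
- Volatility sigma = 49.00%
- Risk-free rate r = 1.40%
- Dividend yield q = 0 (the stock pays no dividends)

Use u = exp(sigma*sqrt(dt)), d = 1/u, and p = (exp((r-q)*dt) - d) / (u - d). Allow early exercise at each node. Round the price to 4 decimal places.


Answer: Price = V(0,0) = 6.6484

Derivation:
dt = T/N = 0.375000
u = exp(sigma*sqrt(dt)) = 1.349943; d = 1/u = 0.740772
p = (exp((r-q)*dt) - d) / (u - d) = 0.434183
Discount per step: exp(-r*dt) = 0.994764
Stock lattice S(k, i) with i counting down-moves:
  k=0: S(0,0) = 22.3600
  k=1: S(1,0) = 30.1847; S(1,1) = 16.5637
  k=2: S(2,0) = 40.7477; S(2,1) = 22.3600; S(2,2) = 12.2699
  k=3: S(3,0) = 55.0070; S(3,1) = 30.1847; S(3,2) = 16.5637; S(3,3) = 9.0892
  k=4: S(4,0) = 74.2564; S(4,1) = 40.7477; S(4,2) = 22.3600; S(4,3) = 12.2699; S(4,4) = 6.7330
Terminal payoffs V(N, i) = max(S_T - K, 0):
  V(4,0) = 54.536374; V(4,1) = 21.027669; V(4,2) = 2.640000; V(4,3) = 0.000000; V(4,4) = 0.000000
Backward induction: V(k, i) = exp(-r*dt) * [p * V(k+1, i) + (1-p) * V(k+1, i+1)]; then take max(V_cont, immediate exercise) for American.
  V(3,0) = exp(-r*dt) * [p*54.536374 + (1-p)*21.027669] = 35.390296; exercise = 35.287037; V(3,0) = max -> 35.390296
  V(3,1) = exp(-r*dt) * [p*21.027669 + (1-p)*2.640000] = 10.567988; exercise = 10.464729; V(3,1) = max -> 10.567988
  V(3,2) = exp(-r*dt) * [p*2.640000 + (1-p)*0.000000] = 1.140241; exercise = 0.000000; V(3,2) = max -> 1.140241
  V(3,3) = exp(-r*dt) * [p*0.000000 + (1-p)*0.000000] = 0.000000; exercise = 0.000000; V(3,3) = max -> 0.000000
  V(2,0) = exp(-r*dt) * [p*35.390296 + (1-p)*10.567988] = 21.233646; exercise = 21.027669; V(2,0) = max -> 21.233646
  V(2,1) = exp(-r*dt) * [p*10.567988 + (1-p)*1.140241] = 5.206206; exercise = 2.640000; V(2,1) = max -> 5.206206
  V(2,2) = exp(-r*dt) * [p*1.140241 + (1-p)*0.000000] = 0.492481; exercise = 0.000000; V(2,2) = max -> 0.492481
  V(1,0) = exp(-r*dt) * [p*21.233646 + (1-p)*5.206206] = 12.101351; exercise = 10.464729; V(1,0) = max -> 12.101351
  V(1,1) = exp(-r*dt) * [p*5.206206 + (1-p)*0.492481] = 2.525806; exercise = 0.000000; V(1,1) = max -> 2.525806
  V(0,0) = exp(-r*dt) * [p*12.101351 + (1-p)*2.525806] = 6.648350; exercise = 2.640000; V(0,0) = max -> 6.648350


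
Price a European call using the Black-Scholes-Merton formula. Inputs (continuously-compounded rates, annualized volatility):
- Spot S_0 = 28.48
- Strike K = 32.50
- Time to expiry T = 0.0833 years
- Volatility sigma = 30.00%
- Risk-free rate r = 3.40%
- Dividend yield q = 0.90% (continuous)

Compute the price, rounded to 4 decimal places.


d1 = (ln(S/K) + (r - q + 0.5*sigma^2) * T) / (sigma * sqrt(T)) = -1.45760449
d2 = d1 - sigma * sqrt(T) = -1.54418971
exp(-rT) = 0.99717181; exp(-qT) = 0.99925058
C = S_0 * exp(-qT) * N(d1) - K * exp(-rT) * N(d2)
N(d1) = 0.07247480; N(d2) = 0.06127119
C = 28.4800 * 0.99925058 * 0.07247480 - 32.5000 * 0.99717181 * 0.06127119 = 0.0769

Answer: Price = 0.0769


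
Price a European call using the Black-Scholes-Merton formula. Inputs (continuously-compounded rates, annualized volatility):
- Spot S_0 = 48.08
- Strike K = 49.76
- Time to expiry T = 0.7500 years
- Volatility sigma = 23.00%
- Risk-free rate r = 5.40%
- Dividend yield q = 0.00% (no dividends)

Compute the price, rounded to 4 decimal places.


Answer: Price = 3.9519

Derivation:
d1 = (ln(S/K) + (r - q + 0.5*sigma^2) * T) / (sigma * sqrt(T)) = 0.13049292
d2 = d1 - sigma * sqrt(T) = -0.06869293
exp(-rT) = 0.96030916; exp(-qT) = 1.00000000
C = S_0 * exp(-qT) * N(d1) - K * exp(-rT) * N(d2)
N(d1) = 0.55191177; N(d2) = 0.47261702
C = 48.0800 * 1.00000000 * 0.55191177 - 49.7600 * 0.96030916 * 0.47261702 = 3.9519


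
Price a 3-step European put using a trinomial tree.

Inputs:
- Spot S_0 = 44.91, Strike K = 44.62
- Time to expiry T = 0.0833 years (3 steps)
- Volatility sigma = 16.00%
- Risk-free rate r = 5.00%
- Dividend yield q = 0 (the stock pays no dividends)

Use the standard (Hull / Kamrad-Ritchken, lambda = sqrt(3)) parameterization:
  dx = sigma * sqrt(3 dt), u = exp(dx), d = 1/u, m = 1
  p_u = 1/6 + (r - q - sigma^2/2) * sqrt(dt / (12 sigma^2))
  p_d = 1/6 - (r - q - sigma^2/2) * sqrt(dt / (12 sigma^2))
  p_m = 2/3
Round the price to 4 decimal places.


Answer: Price = V(0,0) = 0.5783

Derivation:
dt = T/N = 0.027767; dx = sigma*sqrt(3*dt) = 0.046179
u = exp(dx) = 1.047262; d = 1/u = 0.954871
p_u = 0.177851, p_m = 0.666667, p_d = 0.155483
Discount per step: exp(-r*dt) = 0.998613
Stock lattice S(k, j) with j the centered position index:
  k=0: S(0,+0) = 44.9100
  k=1: S(1,-1) = 42.8833; S(1,+0) = 44.9100; S(1,+1) = 47.0325
  k=2: S(2,-2) = 40.9480; S(2,-1) = 42.8833; S(2,+0) = 44.9100; S(2,+1) = 47.0325; S(2,+2) = 49.2554
  k=3: S(3,-3) = 39.1001; S(3,-2) = 40.9480; S(3,-1) = 42.8833; S(3,+0) = 44.9100; S(3,+1) = 47.0325; S(3,+2) = 49.2554; S(3,+3) = 51.5832
Terminal payoffs V(N, j) = max(K - S_T, 0):
  V(3,-3) = 5.519935; V(3,-2) = 3.672002; V(3,-1) = 1.736733; V(3,+0) = 0.000000; V(3,+1) = 0.000000; V(3,+2) = 0.000000; V(3,+3) = 0.000000
Backward induction: V(k, j) = exp(-r*dt) * [p_u * V(k+1, j+1) + p_m * V(k+1, j) + p_d * V(k+1, j-1)]
  V(2,-2) = exp(-r*dt) * [p_u*1.736733 + p_m*3.672002 + p_d*5.519935] = 3.610119
  V(2,-1) = exp(-r*dt) * [p_u*0.000000 + p_m*1.736733 + p_d*3.672002] = 1.726356
  V(2,+0) = exp(-r*dt) * [p_u*0.000000 + p_m*0.000000 + p_d*1.736733] = 0.269657
  V(2,+1) = exp(-r*dt) * [p_u*0.000000 + p_m*0.000000 + p_d*0.000000] = 0.000000
  V(2,+2) = exp(-r*dt) * [p_u*0.000000 + p_m*0.000000 + p_d*0.000000] = 0.000000
  V(1,-1) = exp(-r*dt) * [p_u*0.269657 + p_m*1.726356 + p_d*3.610119] = 1.757732
  V(1,+0) = exp(-r*dt) * [p_u*0.000000 + p_m*0.269657 + p_d*1.726356] = 0.447568
  V(1,+1) = exp(-r*dt) * [p_u*0.000000 + p_m*0.000000 + p_d*0.269657] = 0.041869
  V(0,+0) = exp(-r*dt) * [p_u*0.041869 + p_m*0.447568 + p_d*1.757732] = 0.578319


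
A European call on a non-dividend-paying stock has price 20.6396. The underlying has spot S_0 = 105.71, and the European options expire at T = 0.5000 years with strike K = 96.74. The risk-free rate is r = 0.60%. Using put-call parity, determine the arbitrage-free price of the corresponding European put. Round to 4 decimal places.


Put-call parity: C - P = S_0 * exp(-qT) - K * exp(-rT).
S_0 * exp(-qT) = 105.7100 * 1.00000000 = 105.71000000
K * exp(-rT) = 96.7400 * 0.99700450 = 96.45021489
P = C - S*exp(-qT) + K*exp(-rT)
P = 20.6396 - 105.71000000 + 96.45021489 = 11.3798

Answer: Put price = 11.3798


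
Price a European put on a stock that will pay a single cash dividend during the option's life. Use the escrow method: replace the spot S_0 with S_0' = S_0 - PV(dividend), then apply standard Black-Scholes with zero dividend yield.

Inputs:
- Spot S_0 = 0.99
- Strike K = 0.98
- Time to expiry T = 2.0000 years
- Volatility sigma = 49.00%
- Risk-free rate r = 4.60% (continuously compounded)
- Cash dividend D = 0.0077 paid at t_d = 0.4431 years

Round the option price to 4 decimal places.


Answer: Price = 0.2122

Derivation:
PV(D) = D * exp(-r * t_d) = 0.0077 * 0.97982372 = 0.00754464
S_0' = S_0 - PV(D) = 0.9900 - 0.00754464 = 0.98245536
d1 = (ln(S_0'/K) + (r + sigma^2/2)*T) / (sigma*sqrt(T)) = 0.48285628
d2 = d1 - sigma*sqrt(T) = -0.21010836
exp(-rT) = 0.91210515
N(-d1) = 0.31459889; N(-d2) = 0.58320845
P = K * exp(-rT) * N(-d2) - S_0' * N(-d1) = 0.9800 * 0.91210515 * 0.58320845 - 0.98245536 * 0.31459889 = 0.2122
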